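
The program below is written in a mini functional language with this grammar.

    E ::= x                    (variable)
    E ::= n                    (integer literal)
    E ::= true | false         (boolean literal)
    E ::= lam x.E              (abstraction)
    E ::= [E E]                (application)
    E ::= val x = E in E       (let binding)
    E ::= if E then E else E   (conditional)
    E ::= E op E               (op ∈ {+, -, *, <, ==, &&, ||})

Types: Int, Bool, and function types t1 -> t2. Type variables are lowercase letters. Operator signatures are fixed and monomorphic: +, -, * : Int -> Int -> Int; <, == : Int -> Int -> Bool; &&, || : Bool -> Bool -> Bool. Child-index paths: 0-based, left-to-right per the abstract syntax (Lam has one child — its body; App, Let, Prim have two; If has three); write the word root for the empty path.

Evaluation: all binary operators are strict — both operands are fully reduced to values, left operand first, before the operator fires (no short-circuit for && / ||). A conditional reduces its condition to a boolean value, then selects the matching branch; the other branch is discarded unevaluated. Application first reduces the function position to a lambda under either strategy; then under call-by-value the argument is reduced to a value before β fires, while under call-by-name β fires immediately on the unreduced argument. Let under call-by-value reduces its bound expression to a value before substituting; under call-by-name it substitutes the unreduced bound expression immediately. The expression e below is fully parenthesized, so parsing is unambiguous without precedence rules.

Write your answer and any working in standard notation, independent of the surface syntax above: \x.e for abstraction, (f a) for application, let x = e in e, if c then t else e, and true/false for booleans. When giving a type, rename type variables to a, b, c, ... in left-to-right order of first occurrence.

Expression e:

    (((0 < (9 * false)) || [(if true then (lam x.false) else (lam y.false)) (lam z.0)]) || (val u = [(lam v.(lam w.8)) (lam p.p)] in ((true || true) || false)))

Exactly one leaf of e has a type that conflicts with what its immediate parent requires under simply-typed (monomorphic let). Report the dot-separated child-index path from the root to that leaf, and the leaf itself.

Answer: 0.0.1.1 : false

Derivation:
  unify Int ~ Int
  unify Int ~ Int
  unify Bool ~ Int
  FAIL: mismatch Bool ~ Int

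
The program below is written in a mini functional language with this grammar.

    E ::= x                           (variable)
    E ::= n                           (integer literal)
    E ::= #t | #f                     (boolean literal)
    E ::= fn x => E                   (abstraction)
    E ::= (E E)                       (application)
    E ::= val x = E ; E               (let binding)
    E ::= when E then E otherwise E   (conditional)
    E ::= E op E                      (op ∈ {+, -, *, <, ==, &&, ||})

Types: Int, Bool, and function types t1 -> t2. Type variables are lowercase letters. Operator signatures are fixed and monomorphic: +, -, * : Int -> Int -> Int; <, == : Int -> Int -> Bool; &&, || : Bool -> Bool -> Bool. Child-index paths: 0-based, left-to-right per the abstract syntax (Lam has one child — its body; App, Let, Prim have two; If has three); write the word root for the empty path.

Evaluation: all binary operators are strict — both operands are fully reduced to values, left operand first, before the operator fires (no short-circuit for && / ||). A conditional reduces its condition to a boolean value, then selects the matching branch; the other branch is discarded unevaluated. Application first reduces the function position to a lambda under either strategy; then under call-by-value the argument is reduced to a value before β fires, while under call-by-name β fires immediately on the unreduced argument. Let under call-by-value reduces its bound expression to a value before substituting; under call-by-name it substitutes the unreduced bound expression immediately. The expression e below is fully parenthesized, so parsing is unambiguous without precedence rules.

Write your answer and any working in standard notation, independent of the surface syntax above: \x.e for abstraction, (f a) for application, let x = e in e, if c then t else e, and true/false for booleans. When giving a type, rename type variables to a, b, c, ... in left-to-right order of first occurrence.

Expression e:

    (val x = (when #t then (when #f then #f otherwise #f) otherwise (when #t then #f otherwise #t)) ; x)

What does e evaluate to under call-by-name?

Answer: false

Trace:
step 0: (let x = (if true then (if false then false else false) else (if true then false else true)) in x)
step 1: [let@root] (if true then (if false then false else false) else (if true then false else true))
step 2: [if@root] (if false then false else false)
step 3: [if@root] false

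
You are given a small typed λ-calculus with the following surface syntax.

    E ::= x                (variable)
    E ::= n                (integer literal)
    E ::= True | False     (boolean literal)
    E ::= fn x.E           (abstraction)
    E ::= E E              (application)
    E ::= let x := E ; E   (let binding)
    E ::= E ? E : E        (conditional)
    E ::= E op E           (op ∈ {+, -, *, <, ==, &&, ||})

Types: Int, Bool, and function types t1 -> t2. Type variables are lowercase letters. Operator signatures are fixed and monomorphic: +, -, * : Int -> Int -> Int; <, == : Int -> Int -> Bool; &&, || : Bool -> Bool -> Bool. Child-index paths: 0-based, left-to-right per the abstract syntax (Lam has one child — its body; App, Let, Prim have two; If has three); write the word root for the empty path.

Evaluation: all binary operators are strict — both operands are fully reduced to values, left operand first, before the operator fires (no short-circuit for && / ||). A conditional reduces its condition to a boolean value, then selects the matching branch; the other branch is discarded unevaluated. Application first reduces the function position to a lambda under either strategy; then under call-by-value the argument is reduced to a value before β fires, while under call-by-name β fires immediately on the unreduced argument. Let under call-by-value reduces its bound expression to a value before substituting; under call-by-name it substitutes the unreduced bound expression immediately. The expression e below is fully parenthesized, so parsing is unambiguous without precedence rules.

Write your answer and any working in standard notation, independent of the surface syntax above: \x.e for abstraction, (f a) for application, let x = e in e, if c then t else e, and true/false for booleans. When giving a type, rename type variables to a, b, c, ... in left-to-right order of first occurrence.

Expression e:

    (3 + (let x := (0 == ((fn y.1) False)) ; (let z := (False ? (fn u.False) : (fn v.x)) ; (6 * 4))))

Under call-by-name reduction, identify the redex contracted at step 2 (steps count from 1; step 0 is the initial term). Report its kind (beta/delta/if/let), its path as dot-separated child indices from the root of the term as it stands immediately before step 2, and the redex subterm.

Answer: let at 1 : (let z = (if false then (\u.false) else (\v.(0 == ((\y.1) false)))) in (6 * 4))

Trace:
step 0: (3 + (let x = (0 == ((\y.1) false)) in (let z = (if false then (\u.false) else (\v.x)) in (6 * 4))))
step 1: [let@1] (3 + (let z = (if false then (\u.false) else (\v.(0 == ((\y.1) false)))) in (6 * 4)))
step 2: [let@1] (3 + (6 * 4))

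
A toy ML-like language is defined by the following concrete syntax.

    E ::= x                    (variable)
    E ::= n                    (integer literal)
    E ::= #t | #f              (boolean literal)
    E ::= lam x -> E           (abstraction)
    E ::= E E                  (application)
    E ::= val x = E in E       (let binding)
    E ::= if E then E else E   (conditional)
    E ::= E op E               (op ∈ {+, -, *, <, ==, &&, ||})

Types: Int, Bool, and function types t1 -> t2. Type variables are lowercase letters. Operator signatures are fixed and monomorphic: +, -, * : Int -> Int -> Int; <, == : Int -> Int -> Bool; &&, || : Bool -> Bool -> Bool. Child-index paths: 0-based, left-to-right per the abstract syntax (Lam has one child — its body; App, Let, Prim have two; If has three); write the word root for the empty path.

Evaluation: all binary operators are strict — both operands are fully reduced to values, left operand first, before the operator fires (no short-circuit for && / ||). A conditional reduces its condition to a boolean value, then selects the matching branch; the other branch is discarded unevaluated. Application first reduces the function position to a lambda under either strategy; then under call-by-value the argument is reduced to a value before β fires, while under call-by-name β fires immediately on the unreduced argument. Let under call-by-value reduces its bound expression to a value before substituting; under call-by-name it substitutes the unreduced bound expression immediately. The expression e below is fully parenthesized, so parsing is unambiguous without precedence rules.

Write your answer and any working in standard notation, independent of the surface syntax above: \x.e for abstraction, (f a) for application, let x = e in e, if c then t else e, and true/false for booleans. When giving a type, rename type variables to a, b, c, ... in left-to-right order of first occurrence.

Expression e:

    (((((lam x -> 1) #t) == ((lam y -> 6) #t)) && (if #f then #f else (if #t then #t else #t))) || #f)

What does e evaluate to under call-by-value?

Trace:
step 0: (((((\x.1) true) == ((\y.6) true)) && (if false then false else (if true then true else true))) || false)
step 1: [beta@0.0.0] (((1 == ((\y.6) true)) && (if false then false else (if true then true else true))) || false)
step 2: [beta@0.0.1] (((1 == 6) && (if false then false else (if true then true else true))) || false)
step 3: [delta@0.0] ((false && (if false then false else (if true then true else true))) || false)
step 4: [if@0.1] ((false && (if true then true else true)) || false)
step 5: [if@0.1] ((false && true) || false)
step 6: [delta@0] (false || false)
step 7: [delta@root] false

Answer: false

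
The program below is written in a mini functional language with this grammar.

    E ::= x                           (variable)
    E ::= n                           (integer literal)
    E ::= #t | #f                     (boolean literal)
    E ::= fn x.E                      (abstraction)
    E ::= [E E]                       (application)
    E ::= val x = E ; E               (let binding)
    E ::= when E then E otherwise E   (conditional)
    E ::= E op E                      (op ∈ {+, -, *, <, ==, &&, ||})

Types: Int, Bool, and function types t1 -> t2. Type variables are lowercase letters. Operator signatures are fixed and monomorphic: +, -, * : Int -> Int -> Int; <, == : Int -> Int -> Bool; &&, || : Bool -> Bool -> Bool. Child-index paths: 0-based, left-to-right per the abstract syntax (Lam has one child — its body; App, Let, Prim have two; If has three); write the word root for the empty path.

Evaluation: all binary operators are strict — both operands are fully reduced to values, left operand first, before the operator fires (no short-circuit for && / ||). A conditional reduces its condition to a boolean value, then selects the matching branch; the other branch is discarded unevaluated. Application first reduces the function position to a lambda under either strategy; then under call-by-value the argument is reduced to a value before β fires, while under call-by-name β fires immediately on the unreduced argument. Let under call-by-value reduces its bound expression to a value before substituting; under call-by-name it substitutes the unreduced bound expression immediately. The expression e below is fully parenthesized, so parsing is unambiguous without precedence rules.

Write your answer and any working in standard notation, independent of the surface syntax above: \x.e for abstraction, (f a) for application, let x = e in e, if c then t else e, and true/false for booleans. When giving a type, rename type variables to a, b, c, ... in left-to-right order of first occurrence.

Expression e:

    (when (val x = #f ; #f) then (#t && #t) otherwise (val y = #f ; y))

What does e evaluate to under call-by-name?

Answer: false

Working:
step 0: (if (let x = false in false) then (true && true) else (let y = false in y))
step 1: [let@0] (if false then (true && true) else (let y = false in y))
step 2: [if@root] (let y = false in y)
step 3: [let@root] false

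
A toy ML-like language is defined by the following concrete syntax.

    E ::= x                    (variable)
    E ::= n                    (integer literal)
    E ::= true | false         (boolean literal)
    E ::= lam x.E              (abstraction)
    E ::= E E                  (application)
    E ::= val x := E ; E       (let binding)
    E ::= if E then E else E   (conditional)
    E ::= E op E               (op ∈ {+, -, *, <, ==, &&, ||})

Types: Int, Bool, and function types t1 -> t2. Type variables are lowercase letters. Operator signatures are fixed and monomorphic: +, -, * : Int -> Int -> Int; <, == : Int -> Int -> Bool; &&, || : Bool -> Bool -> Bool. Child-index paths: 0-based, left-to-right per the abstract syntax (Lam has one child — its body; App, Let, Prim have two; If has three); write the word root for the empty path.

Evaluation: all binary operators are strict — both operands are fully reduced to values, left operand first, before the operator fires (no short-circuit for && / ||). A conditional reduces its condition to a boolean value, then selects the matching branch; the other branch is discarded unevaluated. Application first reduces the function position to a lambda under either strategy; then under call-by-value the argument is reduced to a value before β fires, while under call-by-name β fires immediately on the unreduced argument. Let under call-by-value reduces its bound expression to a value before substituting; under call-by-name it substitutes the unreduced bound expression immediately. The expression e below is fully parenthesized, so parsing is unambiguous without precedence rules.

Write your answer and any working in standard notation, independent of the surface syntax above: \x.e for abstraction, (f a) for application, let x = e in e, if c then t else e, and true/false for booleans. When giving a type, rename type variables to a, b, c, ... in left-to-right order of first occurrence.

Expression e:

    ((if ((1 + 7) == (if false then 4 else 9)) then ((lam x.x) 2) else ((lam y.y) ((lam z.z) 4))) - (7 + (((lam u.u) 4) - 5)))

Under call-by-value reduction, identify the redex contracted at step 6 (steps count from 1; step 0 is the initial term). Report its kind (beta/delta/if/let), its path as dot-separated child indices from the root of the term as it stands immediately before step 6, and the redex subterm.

Working:
step 0: ((if ((1 + 7) == (if false then 4 else 9)) then ((\x.x) 2) else ((\y.y) ((\z.z) 4))) - (7 + (((\u.u) 4) - 5)))
step 1: [delta@0.0.0] ((if (8 == (if false then 4 else 9)) then ((\x.x) 2) else ((\y.y) ((\z.z) 4))) - (7 + (((\u.u) 4) - 5)))
step 2: [if@0.0.1] ((if (8 == 9) then ((\x.x) 2) else ((\y.y) ((\z.z) 4))) - (7 + (((\u.u) 4) - 5)))
step 3: [delta@0.0] ((if false then ((\x.x) 2) else ((\y.y) ((\z.z) 4))) - (7 + (((\u.u) 4) - 5)))
step 4: [if@0] (((\y.y) ((\z.z) 4)) - (7 + (((\u.u) 4) - 5)))
step 5: [beta@0.1] (((\y.y) 4) - (7 + (((\u.u) 4) - 5)))
step 6: [beta@0] (4 - (7 + (((\u.u) 4) - 5)))

Answer: beta at 0 : ((\y.y) 4)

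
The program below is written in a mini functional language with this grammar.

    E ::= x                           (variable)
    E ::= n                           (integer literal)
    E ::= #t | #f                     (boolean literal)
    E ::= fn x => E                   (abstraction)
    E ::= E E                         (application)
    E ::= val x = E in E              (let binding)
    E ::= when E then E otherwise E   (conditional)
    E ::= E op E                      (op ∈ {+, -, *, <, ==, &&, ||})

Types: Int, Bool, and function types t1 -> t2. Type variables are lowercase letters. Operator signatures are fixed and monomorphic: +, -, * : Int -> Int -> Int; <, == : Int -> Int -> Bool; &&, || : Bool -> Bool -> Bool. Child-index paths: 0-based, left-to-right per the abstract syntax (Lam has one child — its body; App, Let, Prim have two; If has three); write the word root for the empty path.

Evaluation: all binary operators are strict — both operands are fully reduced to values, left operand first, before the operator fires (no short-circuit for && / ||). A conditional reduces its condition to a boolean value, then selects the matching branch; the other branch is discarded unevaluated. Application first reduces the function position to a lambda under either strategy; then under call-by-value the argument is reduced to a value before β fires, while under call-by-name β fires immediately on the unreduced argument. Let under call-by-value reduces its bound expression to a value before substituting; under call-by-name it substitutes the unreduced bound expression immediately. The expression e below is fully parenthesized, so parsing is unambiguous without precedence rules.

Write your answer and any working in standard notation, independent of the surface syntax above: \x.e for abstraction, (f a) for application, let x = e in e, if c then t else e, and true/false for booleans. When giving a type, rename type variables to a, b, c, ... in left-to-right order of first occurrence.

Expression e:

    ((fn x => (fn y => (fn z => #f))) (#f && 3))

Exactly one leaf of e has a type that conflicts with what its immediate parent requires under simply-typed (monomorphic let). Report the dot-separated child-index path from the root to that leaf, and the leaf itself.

Derivation:
\z._ : c -> Bool
\y._ : b -> c -> Bool
\x._ : a -> b -> c -> Bool
  unify Bool ~ Bool
  unify Int ~ Bool
  FAIL: mismatch Int ~ Bool

Answer: 1.1 : 3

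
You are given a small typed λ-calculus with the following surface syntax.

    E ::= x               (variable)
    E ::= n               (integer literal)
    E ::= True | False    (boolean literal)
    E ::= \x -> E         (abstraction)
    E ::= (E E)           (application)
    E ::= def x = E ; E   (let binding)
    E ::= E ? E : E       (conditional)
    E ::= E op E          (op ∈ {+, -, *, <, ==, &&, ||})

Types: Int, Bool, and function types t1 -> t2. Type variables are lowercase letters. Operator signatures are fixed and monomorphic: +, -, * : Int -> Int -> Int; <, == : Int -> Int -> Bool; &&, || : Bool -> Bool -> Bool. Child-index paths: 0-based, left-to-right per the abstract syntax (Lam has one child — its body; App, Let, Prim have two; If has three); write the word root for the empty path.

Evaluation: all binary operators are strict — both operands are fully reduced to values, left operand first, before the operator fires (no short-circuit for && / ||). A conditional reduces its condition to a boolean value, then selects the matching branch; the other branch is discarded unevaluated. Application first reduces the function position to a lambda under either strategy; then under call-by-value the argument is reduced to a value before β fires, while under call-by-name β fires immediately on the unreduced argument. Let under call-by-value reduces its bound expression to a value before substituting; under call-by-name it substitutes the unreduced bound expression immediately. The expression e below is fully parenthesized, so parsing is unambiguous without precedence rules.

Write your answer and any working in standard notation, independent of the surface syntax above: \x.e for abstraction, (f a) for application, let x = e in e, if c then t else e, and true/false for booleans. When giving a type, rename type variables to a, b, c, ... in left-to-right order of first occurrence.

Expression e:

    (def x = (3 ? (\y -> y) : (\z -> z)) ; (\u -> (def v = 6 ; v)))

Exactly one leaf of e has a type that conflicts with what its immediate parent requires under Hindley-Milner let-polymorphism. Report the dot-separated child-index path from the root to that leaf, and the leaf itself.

Derivation:
  unify Int ~ Bool
  FAIL: mismatch Int ~ Bool

Answer: 0.0 : 3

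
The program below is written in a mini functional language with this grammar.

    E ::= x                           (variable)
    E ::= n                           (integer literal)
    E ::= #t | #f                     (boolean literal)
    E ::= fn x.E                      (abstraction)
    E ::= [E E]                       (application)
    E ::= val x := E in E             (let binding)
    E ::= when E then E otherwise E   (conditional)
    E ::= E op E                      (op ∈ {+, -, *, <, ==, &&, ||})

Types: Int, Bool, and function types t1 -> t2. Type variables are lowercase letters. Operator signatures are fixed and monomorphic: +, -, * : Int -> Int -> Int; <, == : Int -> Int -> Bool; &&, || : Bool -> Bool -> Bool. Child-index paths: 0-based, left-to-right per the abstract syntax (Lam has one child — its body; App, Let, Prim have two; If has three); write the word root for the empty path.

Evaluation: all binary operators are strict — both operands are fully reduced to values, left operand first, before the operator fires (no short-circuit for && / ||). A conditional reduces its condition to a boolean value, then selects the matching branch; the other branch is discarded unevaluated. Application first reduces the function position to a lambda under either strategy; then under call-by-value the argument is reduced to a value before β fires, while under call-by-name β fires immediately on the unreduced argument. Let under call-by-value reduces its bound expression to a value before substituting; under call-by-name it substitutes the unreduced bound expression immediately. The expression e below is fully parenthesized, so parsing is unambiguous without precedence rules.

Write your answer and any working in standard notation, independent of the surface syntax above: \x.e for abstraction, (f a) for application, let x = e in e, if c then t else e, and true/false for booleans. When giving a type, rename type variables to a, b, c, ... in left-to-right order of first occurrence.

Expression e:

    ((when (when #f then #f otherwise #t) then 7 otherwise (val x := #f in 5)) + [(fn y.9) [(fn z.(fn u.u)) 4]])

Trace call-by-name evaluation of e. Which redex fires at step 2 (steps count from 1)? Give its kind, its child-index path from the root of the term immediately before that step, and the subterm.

Answer: if at 0 : (if true then 7 else (let x = false in 5))

Derivation:
step 0: ((if (if false then false else true) then 7 else (let x = false in 5)) + ((\y.9) ((\z.(\u.u)) 4)))
step 1: [if@0.0] ((if true then 7 else (let x = false in 5)) + ((\y.9) ((\z.(\u.u)) 4)))
step 2: [if@0] (7 + ((\y.9) ((\z.(\u.u)) 4)))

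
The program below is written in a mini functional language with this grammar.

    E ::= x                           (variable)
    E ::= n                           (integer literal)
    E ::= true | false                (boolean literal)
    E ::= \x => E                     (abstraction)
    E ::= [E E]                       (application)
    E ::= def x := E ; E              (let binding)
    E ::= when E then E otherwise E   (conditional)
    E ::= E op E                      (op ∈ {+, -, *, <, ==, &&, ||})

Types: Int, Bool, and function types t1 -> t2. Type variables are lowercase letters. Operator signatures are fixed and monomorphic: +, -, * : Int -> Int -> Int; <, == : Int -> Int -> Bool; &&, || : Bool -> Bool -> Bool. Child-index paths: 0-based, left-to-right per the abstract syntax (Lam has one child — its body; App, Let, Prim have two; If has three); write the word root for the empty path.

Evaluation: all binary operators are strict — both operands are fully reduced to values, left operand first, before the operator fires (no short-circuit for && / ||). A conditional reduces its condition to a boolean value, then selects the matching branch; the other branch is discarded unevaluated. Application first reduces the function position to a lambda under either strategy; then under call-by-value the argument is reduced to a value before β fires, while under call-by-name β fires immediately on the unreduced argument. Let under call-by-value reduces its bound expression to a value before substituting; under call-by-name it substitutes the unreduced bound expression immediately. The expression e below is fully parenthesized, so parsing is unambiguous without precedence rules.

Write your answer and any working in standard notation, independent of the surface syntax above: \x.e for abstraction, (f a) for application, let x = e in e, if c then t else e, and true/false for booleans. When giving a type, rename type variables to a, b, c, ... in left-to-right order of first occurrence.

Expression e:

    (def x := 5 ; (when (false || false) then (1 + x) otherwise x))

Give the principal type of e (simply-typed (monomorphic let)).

Answer: Int

Working:
let x : Int
  unify Bool ~ Bool
  unify Bool ~ Bool
  unify Bool ~ Bool
  unify Int ~ Int
x : Int
  unify Int ~ Int
x : Int
  unify Int ~ Int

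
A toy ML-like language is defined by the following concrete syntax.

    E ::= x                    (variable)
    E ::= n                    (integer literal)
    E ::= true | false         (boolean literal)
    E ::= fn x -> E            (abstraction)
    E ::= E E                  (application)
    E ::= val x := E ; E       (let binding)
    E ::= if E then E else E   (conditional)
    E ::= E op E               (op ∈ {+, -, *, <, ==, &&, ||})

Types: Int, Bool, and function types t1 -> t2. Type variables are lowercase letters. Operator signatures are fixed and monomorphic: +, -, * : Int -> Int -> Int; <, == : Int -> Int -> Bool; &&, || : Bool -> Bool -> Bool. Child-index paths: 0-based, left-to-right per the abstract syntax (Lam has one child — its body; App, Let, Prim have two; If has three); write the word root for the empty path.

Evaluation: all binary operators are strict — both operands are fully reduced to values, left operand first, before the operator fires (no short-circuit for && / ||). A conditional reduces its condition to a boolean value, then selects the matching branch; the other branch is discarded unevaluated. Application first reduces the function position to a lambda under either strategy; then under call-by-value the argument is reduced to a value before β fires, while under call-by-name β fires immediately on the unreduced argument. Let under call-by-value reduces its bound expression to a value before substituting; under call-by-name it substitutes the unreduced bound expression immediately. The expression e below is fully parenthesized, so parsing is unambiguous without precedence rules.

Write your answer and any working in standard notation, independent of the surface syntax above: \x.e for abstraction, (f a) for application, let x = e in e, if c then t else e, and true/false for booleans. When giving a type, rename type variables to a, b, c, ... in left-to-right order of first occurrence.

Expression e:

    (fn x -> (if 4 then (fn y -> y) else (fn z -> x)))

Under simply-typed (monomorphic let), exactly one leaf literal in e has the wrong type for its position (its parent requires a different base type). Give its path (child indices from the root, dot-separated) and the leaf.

Answer: 0.0 : 4

Derivation:
  unify Int ~ Bool
  FAIL: mismatch Int ~ Bool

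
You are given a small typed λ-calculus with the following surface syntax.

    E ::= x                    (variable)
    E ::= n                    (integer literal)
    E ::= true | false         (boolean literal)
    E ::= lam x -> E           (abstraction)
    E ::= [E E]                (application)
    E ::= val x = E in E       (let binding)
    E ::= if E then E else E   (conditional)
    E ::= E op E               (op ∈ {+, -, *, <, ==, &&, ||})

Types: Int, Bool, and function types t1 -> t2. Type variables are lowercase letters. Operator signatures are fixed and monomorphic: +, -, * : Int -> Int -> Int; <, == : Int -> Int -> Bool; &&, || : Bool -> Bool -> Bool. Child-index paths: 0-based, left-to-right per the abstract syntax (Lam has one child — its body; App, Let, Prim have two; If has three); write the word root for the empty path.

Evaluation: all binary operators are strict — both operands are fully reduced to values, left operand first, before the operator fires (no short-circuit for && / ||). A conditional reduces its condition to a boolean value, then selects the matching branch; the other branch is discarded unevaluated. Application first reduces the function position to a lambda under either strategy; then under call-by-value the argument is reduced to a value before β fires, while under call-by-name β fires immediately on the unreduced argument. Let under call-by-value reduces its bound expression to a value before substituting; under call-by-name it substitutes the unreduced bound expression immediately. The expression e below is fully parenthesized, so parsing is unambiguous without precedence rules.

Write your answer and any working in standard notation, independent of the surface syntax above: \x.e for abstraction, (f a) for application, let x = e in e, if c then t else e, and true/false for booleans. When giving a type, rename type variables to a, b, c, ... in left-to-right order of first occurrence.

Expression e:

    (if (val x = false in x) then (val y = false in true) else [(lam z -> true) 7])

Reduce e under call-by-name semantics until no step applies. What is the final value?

Answer: true

Derivation:
step 0: (if (let x = false in x) then (let y = false in true) else ((\z.true) 7))
step 1: [let@0] (if false then (let y = false in true) else ((\z.true) 7))
step 2: [if@root] ((\z.true) 7)
step 3: [beta@root] true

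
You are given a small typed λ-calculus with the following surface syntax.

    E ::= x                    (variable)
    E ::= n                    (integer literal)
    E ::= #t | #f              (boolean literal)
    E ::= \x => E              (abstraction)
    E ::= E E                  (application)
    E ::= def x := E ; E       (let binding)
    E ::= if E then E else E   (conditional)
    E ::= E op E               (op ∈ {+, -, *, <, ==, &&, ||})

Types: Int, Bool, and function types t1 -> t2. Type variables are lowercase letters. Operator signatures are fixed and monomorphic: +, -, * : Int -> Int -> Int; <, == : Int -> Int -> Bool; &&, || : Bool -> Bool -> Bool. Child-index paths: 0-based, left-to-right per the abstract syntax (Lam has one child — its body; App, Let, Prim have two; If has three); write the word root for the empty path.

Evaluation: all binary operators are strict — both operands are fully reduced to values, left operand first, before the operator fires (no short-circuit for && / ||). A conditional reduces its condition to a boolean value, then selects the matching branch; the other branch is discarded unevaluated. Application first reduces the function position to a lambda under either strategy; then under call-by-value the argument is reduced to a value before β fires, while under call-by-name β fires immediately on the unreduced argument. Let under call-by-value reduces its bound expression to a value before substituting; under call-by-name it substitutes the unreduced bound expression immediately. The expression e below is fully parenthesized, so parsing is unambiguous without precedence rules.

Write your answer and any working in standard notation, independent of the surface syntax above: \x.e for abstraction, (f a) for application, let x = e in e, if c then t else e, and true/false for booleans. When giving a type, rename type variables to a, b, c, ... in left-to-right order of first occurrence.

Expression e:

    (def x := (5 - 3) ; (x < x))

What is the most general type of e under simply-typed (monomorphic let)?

Answer: Bool

Working:
  unify Int ~ Int
  unify Int ~ Int
let x : Int
x : Int
  unify Int ~ Int
x : Int
  unify Int ~ Int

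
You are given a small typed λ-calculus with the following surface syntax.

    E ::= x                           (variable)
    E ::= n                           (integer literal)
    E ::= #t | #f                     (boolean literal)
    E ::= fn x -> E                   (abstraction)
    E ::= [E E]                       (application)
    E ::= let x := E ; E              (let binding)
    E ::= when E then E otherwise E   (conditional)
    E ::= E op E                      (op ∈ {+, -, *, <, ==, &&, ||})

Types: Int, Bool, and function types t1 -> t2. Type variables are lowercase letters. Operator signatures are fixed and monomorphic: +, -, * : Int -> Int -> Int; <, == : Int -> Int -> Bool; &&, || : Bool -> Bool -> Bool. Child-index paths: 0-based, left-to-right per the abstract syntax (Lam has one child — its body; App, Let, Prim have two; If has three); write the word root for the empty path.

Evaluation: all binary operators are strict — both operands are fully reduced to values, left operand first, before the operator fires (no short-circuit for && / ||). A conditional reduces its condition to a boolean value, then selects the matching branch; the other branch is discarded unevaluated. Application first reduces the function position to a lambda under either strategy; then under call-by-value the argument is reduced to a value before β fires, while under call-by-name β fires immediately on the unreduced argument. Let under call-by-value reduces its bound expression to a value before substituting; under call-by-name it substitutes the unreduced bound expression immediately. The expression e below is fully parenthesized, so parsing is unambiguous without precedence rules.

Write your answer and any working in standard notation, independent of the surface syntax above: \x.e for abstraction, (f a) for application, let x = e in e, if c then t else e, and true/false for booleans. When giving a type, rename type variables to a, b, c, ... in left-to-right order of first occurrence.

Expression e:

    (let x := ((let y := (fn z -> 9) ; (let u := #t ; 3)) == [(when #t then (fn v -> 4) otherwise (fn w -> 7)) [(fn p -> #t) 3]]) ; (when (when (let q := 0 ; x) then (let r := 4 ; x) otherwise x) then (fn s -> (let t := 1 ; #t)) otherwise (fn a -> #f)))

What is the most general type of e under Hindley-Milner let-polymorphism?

Working:
\z._ : a -> Int
let y : forall. a -> Int
let u : Bool
  unify Int ~ Int
  unify Bool ~ Bool
\v._ : b -> Int
\w._ : c -> Int
  unify b -> Int ~ c -> Int
  unify b ~ c
  unify Int ~ Int
\p._ : d -> Bool
  unify d -> Bool ~ Int -> e
  unify d ~ Int
  unify Bool ~ e
_ _ : Bool
  unify c -> Int ~ Bool -> f
  unify c ~ Bool
  unify Int ~ f
_ _ : Int
  unify Int ~ Int
let x : Bool
let q : Int
x : Bool
  unify Bool ~ Bool
let r : Int
x : Bool
x : Bool
  unify Bool ~ Bool
  unify Bool ~ Bool
let t : Int
\s._ : g -> Bool
\a._ : h -> Bool
  unify g -> Bool ~ h -> Bool
  unify g ~ h
  unify Bool ~ Bool

Answer: a -> Bool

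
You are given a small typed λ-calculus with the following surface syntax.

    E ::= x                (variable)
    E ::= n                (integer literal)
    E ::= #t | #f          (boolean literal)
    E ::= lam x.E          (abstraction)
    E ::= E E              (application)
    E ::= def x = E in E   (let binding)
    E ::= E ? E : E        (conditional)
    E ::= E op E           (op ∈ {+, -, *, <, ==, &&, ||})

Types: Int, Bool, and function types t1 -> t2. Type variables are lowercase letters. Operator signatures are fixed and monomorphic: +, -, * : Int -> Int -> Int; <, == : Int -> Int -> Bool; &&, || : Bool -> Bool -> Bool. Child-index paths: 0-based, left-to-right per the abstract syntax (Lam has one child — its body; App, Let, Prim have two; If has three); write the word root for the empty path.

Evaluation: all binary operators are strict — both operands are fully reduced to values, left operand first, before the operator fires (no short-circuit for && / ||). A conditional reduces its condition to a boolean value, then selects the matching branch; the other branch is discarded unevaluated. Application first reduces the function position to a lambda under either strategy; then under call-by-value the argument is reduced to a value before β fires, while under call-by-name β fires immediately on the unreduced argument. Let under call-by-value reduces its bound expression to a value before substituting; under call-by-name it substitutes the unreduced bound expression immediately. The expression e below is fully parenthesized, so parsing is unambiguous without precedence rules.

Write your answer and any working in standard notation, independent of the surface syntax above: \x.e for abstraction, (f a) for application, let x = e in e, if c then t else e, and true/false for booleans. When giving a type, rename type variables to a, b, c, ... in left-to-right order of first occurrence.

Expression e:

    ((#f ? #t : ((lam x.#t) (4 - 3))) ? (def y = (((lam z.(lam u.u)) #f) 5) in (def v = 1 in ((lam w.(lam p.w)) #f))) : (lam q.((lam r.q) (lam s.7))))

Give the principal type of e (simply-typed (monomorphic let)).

Trace:
  unify Bool ~ Bool
\x._ : a -> Bool
  unify Int ~ Int
  unify Int ~ Int
  unify a -> Bool ~ Int -> b
  unify a ~ Int
  unify Bool ~ b
_ _ : Bool
  unify Bool ~ Bool
  unify Bool ~ Bool
u : d
\u._ : d -> d
\z._ : c -> d -> d
  unify c -> d -> d ~ Bool -> e
  unify c ~ Bool
  unify d -> d ~ e
_ _ : d -> d
  unify d -> d ~ Int -> f
  unify d ~ Int
  unify Int ~ f
_ _ : Int
let y : Int
let v : Int
w : g
\p._ : h -> g
\w._ : g -> h -> g
  unify g -> h -> g ~ Bool -> i
  unify g ~ Bool
  unify h -> Bool ~ i
_ _ : h -> Bool
q : j
\r._ : k -> j
\s._ : l -> Int
  unify k -> j ~ (l -> Int) -> m
  unify k ~ l -> Int
  unify j ~ m
_ _ : m
\q._ : m -> m
  unify h -> Bool ~ m -> m
  unify h ~ m
  unify Bool ~ m

Answer: Bool -> Bool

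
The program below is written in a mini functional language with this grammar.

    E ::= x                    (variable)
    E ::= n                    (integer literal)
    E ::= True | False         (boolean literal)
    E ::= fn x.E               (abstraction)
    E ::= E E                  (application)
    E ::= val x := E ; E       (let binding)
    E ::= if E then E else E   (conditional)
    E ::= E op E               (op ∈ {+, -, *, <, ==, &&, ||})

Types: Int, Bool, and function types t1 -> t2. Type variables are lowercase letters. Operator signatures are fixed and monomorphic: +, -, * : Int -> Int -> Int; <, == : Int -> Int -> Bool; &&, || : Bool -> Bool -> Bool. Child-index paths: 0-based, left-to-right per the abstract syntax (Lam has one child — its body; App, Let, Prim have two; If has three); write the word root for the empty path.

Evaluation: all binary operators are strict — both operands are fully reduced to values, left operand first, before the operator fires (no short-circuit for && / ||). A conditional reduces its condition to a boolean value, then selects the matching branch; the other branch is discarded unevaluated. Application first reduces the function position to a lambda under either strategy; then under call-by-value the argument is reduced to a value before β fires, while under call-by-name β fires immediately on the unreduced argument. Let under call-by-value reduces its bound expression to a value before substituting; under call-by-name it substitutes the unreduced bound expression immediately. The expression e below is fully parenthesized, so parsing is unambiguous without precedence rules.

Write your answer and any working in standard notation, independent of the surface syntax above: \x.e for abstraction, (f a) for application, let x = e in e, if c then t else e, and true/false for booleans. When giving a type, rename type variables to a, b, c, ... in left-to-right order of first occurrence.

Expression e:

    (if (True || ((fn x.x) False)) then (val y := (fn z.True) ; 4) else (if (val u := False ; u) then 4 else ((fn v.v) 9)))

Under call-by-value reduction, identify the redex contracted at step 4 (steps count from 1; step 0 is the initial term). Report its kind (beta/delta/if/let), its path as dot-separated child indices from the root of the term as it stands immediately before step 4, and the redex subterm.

Answer: let at root : (let y = (\z.true) in 4)

Derivation:
step 0: (if (true || ((\x.x) false)) then (let y = (\z.true) in 4) else (if (let u = false in u) then 4 else ((\v.v) 9)))
step 1: [beta@0.1] (if (true || false) then (let y = (\z.true) in 4) else (if (let u = false in u) then 4 else ((\v.v) 9)))
step 2: [delta@0] (if true then (let y = (\z.true) in 4) else (if (let u = false in u) then 4 else ((\v.v) 9)))
step 3: [if@root] (let y = (\z.true) in 4)
step 4: [let@root] 4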